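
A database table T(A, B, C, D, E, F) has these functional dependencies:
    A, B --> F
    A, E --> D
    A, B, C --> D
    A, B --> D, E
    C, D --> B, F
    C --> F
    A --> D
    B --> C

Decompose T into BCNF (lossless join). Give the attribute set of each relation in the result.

Candidate keys of the original relation: {A, B}, {A, C}.
{A, B, C, D, E, F}: {A, E} determines {A, D, E} here but is not a superkey — split on A, E --> D, giving {A, D, E} and {A, B, C, E, F}.
{A, D, E}: {A} determines {A, D} here but is not a superkey — split on A --> D, giving {A, D} and {A, E}.
{A, D}: every determinant is a superkey — BCNF.
{A, E}: every determinant is a superkey — BCNF.
{A, B, C, E, F}: {C} determines {C, F} here but is not a superkey — split on C --> F, giving {C, F} and {A, B, C, E}.
{C, F}: every determinant is a superkey — BCNF.
{A, B, C, E}: {B} determines {B, C} here but is not a superkey — split on B --> C, giving {B, C} and {A, B, E}.
{B, C}: every determinant is a superkey — BCNF.
{A, B, E}: every determinant is a superkey — BCNF.

{A, B, E}; {A, D}; {B, C}; {C, F}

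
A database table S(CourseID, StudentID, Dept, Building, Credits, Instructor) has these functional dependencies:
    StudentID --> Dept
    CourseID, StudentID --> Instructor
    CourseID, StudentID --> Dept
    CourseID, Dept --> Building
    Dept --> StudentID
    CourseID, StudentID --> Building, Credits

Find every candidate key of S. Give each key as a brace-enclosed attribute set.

{CourseID} never appears on the right of any FD, so every key must include it.
Closure of {CourseID, Dept} is {Building, CourseID, Credits, Dept, Instructor, StudentID}, the whole schema; {CourseID, Dept} is a candidate key.
Closure of {CourseID, StudentID} is {Building, CourseID, Credits, Dept, Instructor, StudentID}, the whole schema; {CourseID, StudentID} is a candidate key.
These are minimal and exhaustive — every other superkey contains one of them.

{CourseID, Dept}, {CourseID, StudentID}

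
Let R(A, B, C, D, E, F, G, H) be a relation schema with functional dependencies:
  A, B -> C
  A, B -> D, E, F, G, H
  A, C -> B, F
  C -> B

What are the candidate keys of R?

No FD produces {A}, so it must be in every candidate key.
Closure of {A, B} is {A, B, C, D, E, F, G, H}, the whole schema; {A, B} is a candidate key.
Closure of {A, C} is {A, B, C, D, E, F, G, H}, the whole schema; {A, C} is a candidate key.
These are minimal and exhaustive — every other superkey contains one of them.

{A, B}, {A, C}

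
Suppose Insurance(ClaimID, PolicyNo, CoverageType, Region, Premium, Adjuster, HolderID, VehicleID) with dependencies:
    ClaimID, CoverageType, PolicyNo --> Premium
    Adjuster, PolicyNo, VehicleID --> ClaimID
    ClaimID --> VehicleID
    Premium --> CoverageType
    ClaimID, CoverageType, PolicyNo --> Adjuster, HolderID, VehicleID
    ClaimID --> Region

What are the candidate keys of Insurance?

{PolicyNo} never appears on the right of any FD, so every key must include it.
{ClaimID, CoverageType, PolicyNo}⁺ = {Adjuster, ClaimID, CoverageType, HolderID, PolicyNo, Premium, Region, VehicleID}, which is every attribute, so {ClaimID, CoverageType, PolicyNo} is a candidate key.
{ClaimID, PolicyNo, Premium}⁺ = {Adjuster, ClaimID, CoverageType, HolderID, PolicyNo, Premium, Region, VehicleID}, which is every attribute, so {ClaimID, PolicyNo, Premium} is a candidate key.
{Adjuster, CoverageType, PolicyNo, VehicleID}⁺ = {Adjuster, ClaimID, CoverageType, HolderID, PolicyNo, Premium, Region, VehicleID}, which is every attribute, so {Adjuster, CoverageType, PolicyNo, VehicleID} is a candidate key.
{Adjuster, PolicyNo, Premium, VehicleID}⁺ = {Adjuster, ClaimID, CoverageType, HolderID, PolicyNo, Premium, Region, VehicleID}, which is every attribute, so {Adjuster, PolicyNo, Premium, VehicleID} is a candidate key.
No proper subset of any of these is a key, and no other minimal superkey exists.

{Adjuster, CoverageType, PolicyNo, VehicleID}, {Adjuster, PolicyNo, Premium, VehicleID}, {ClaimID, CoverageType, PolicyNo}, {ClaimID, PolicyNo, Premium}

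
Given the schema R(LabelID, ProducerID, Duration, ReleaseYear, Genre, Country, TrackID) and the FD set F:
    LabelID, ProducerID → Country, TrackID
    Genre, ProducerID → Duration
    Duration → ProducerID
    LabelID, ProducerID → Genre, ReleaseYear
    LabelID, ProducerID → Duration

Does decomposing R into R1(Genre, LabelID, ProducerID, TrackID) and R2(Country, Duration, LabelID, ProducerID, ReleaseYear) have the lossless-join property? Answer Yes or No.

The shared attributes are {LabelID, ProducerID} and {LabelID, ProducerID}⁺ = {Country, Duration, Genre, LabelID, ProducerID, ReleaseYear, TrackID}.
This includes all of R1, so the common attributes are a superkey of R1 — the join is lossless.

Yes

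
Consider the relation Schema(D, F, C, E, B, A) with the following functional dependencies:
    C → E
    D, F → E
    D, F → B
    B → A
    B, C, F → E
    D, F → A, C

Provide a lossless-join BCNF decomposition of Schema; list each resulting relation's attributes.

Candidate key of the original relation: {D, F}.
Within {A, B, C, D, E, F}: {C}⁺ ∩ {A, B, C, D, E, F} = {C, E}, not the whole set, so C → E violates BCNF; decompose into {C, E} and {A, B, C, D, F}.
{C, E} has no BCNF violation.
Within {A, B, C, D, F}: {B}⁺ ∩ {A, B, C, D, F} = {A, B}, not the whole set, so B → A violates BCNF; decompose into {A, B} and {B, C, D, F}.
{A, B} has no BCNF violation.
{B, C, D, F} has no BCNF violation.

{A, B}; {B, C, D, F}; {C, E}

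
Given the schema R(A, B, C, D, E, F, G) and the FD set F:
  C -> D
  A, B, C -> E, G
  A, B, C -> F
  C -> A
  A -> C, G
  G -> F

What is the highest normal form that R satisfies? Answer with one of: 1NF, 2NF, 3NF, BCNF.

Candidate keys: {A, B}, {B, C}. Prime attributes: {A, B, C}.
C -> D: {C}⁺ = {A, C, D, F, G}, which is not all of the attributes, so the left side is not a superkey — BCNF is violated.
Because {D} is non-prime and the left side of C -> D is not a superkey, the relation is not in 3NF.
The proper key subset {A} of {A, B} determines non-prime {D, F, G}, so the relation is not even in 2NF.

1NF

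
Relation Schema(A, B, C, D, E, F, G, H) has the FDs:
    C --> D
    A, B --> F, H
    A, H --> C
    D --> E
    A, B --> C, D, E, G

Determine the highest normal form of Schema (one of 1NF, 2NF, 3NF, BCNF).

Candidate key: {A, B}. Prime attributes: {A, B}.
C --> D breaks BCNF: {C}⁺ = {C, D, E}, so {C} is not a superkey.
C --> D has non-prime {D} on the right and a non-superkey on the left, so 3NF fails.
No non-prime attribute depends on a proper subset of any candidate key, so 2NF holds.

2NF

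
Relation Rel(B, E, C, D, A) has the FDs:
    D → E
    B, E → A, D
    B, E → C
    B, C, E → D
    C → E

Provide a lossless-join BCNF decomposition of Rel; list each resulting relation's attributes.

Candidate keys of the original relation: {B, C}, {B, D}, {B, E}.
{A, B, C, D, E}: {D} determines {D, E} here but is not a superkey — split on D → E, giving {D, E} and {A, B, C, D}.
{D, E} is in BCNF.
{A, B, C, D} is in BCNF.

{A, B, C, D}; {D, E}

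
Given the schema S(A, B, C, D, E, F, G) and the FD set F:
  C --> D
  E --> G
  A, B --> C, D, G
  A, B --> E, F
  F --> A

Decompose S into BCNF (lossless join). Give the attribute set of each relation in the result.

Candidate keys of the original relation: {A, B}, {B, F}.
Within {A, B, C, D, E, F, G}: {C}⁺ ∩ {A, B, C, D, E, F, G} = {C, D}, not the whole set, so C --> D violates BCNF; decompose into {C, D} and {A, B, C, E, F, G}.
{C, D} has no BCNF violation.
Within {A, B, C, E, F, G}: {E}⁺ ∩ {A, B, C, E, F, G} = {E, G}, not the whole set, so E --> G violates BCNF; decompose into {E, G} and {A, B, C, E, F}.
{E, G} has no BCNF violation.
Within {A, B, C, E, F}: {F}⁺ ∩ {A, B, C, E, F} = {A, F}, not the whole set, so F --> A violates BCNF; decompose into {A, F} and {B, C, E, F}.
{A, F} has no BCNF violation.
{B, C, E, F} has no BCNF violation.

{A, F}; {B, C, E, F}; {C, D}; {E, G}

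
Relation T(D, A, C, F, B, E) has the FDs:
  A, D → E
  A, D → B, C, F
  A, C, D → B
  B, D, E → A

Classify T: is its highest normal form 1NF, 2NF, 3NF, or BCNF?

Candidate keys: {A, D}, {B, D, E}. Prime attributes: {A, B, D, E}.
Every FD has a superkey on the left, so the relation is in BCNF.

BCNF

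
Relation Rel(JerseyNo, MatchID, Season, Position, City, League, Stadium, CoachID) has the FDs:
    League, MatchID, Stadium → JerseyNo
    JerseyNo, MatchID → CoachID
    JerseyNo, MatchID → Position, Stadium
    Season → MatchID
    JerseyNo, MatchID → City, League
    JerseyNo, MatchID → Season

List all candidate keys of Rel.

{JerseyNo, MatchID} is a candidate key since {JerseyNo, MatchID}⁺ = {City, CoachID, JerseyNo, League, MatchID, Position, Season, Stadium} covers every attribute.
{JerseyNo, Season} is a candidate key since {JerseyNo, Season}⁺ = {City, CoachID, JerseyNo, League, MatchID, Position, Season, Stadium} covers every attribute.
{League, MatchID, Stadium} is a candidate key since {League, MatchID, Stadium}⁺ = {City, CoachID, JerseyNo, League, MatchID, Position, Season, Stadium} covers every attribute.
{League, Season, Stadium} is a candidate key since {League, Season, Stadium}⁺ = {City, CoachID, JerseyNo, League, MatchID, Position, Season, Stadium} covers every attribute.
These are minimal and exhaustive — every other superkey contains one of them.

{JerseyNo, MatchID}, {JerseyNo, Season}, {League, MatchID, Stadium}, {League, Season, Stadium}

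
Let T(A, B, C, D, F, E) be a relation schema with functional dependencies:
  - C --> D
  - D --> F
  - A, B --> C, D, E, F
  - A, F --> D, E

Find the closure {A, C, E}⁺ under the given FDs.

{A, C, D, E, F}

Start with {A, C, E}.
C --> D applies; add {D} → now {A, C, D, E}.
D --> F applies; add {F} → now {A, C, D, E, F}.
No further FD applies.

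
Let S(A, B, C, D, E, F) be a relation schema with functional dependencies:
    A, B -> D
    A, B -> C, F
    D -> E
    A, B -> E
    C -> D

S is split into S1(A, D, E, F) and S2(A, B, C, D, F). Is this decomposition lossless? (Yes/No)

S1 ∩ S2 = {A, D, F}; its closure under F is {A, D, E, F}.
S1 is contained in that closure, so S1 ∩ S2 -> S1 holds and the join is lossless.

Yes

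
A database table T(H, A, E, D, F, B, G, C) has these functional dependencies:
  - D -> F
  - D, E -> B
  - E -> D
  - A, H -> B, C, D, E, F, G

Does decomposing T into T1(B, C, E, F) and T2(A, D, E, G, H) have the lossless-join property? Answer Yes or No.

No

The shared attributes are {E} and {E}⁺ = {B, D, E, F}.
Neither T1 nor T2 is contained in that closure, so the decomposition is lossy.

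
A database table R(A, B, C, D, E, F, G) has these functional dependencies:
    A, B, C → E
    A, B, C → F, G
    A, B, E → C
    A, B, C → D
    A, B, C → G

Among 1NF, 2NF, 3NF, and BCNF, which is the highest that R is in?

BCNF

Candidate keys: {A, B, C}, {A, B, E}. Prime attributes: {A, B, C, E}.
The left-hand side of every FD is a superkey, so BCNF is satisfied.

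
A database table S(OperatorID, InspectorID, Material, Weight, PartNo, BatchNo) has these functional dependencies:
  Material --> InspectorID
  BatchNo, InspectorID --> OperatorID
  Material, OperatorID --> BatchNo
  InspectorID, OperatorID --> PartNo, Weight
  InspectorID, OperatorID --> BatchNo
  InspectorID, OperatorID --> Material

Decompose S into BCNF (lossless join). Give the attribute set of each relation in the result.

{BatchNo, Material, OperatorID, PartNo, Weight}; {InspectorID, Material}

Candidate keys of the original relation: {BatchNo, InspectorID}, {BatchNo, Material}, {InspectorID, OperatorID}, {Material, OperatorID}.
{BatchNo, InspectorID, Material, OperatorID, PartNo, Weight}: {Material} determines {InspectorID, Material} here but is not a superkey — split on Material --> InspectorID, giving {InspectorID, Material} and {BatchNo, Material, OperatorID, PartNo, Weight}.
{InspectorID, Material}: every determinant is a superkey — BCNF.
{BatchNo, Material, OperatorID, PartNo, Weight}: every determinant is a superkey — BCNF.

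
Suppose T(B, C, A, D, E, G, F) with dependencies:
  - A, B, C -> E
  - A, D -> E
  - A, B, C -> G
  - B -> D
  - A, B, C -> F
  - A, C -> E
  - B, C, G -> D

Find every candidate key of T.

{A, B, C}

{A, B, C} never appear on the right of any FD, so every key must include all of them.
{A, B, C} is a candidate key since {A, B, C}⁺ = {A, B, C, D, E, F, G} covers every attribute.
Every other attribute set either contains this one or has a smaller closure.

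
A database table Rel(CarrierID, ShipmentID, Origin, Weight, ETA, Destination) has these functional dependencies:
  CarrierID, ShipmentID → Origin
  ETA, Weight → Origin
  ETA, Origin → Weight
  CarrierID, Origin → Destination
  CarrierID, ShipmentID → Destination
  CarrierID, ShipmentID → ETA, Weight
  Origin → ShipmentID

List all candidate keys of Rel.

{CarrierID, ETA, Weight}, {CarrierID, Origin}, {CarrierID, ShipmentID}

No FD produces {CarrierID}, so it must be in every candidate key.
Closure of {CarrierID, Origin} is {CarrierID, Destination, ETA, Origin, ShipmentID, Weight}, the whole schema; {CarrierID, Origin} is a candidate key.
Closure of {CarrierID, ShipmentID} is {CarrierID, Destination, ETA, Origin, ShipmentID, Weight}, the whole schema; {CarrierID, ShipmentID} is a candidate key.
Closure of {CarrierID, ETA, Weight} is {CarrierID, Destination, ETA, Origin, ShipmentID, Weight}, the whole schema; {CarrierID, ETA, Weight} is a candidate key.
Any other superkey properly contains one of these, so there are no further candidate keys.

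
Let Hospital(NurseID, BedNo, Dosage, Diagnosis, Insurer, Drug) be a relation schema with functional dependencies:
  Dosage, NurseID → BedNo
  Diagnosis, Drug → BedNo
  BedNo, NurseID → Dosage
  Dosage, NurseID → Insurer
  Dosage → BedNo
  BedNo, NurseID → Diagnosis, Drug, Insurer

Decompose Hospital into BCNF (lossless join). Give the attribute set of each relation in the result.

{BedNo, Diagnosis, Drug}; {Diagnosis, Dosage, Drug, Insurer, NurseID}

Candidate keys of the original relation: {BedNo, NurseID}, {Diagnosis, Drug, NurseID}, {Dosage, NurseID}.
Within {BedNo, Diagnosis, Dosage, Drug, Insurer, NurseID}: {Diagnosis, Drug}⁺ ∩ {BedNo, Diagnosis, Dosage, Drug, Insurer, NurseID} = {BedNo, Diagnosis, Drug}, not the whole set, so Diagnosis, Drug → BedNo violates BCNF; decompose into {BedNo, Diagnosis, Drug} and {Diagnosis, Dosage, Drug, Insurer, NurseID}.
{BedNo, Diagnosis, Drug} has no BCNF violation.
{Diagnosis, Dosage, Drug, Insurer, NurseID} has no BCNF violation.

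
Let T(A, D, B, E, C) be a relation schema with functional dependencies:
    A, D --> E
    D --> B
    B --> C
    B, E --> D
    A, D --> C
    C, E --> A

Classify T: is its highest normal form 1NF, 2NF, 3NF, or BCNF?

Candidate keys: {A, D}, {B, E}, {D, E}. Prime attributes: {A, B, D, E}.
D --> B: {D}⁺ = {B, C, D}, which is not all of the attributes, so the left side is not a superkey — BCNF is violated.
B --> C has non-prime {C} on the right and a non-superkey on the left, so 3NF fails.
The proper key subset {D} of {A, D} determines non-prime {C}, so the relation is not even in 2NF.

1NF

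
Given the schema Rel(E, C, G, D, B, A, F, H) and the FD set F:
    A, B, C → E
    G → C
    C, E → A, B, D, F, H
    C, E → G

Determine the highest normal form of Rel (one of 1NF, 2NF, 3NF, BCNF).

Candidate keys: {A, B, C}, {A, B, G}, {C, E}, {E, G}. Prime attributes: {A, B, C, E, G}.
G → C breaks BCNF: {G}⁺ = {C, G}, so {G} is not a superkey.
But every attribute on its right side ({C}) is prime, and the same holds for every other non-superkey FD, so 3NF still holds.

3NF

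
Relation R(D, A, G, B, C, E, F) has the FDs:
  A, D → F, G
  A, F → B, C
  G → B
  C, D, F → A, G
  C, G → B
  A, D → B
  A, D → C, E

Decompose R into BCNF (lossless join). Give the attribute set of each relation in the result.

{A, B, C, F}; {A, D, E, F, G}

Candidate keys of the original relation: {A, D}, {C, D, F}.
In {A, B, C, D, E, F, G}, {A, F} is not a superkey ({A, F}⁺ restricted to this set is {A, B, C, F}), so split on A, F → B, C into {A, B, C, F} and {A, D, E, F, G}.
{A, B, C, F} is in BCNF.
{A, D, E, F, G} is in BCNF.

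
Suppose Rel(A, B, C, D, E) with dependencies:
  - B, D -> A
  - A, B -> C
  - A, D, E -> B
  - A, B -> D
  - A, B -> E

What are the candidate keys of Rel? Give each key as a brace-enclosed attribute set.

{A, B} is a candidate key since {A, B}⁺ = {A, B, C, D, E} covers every attribute.
{B, D} is a candidate key since {B, D}⁺ = {A, B, C, D, E} covers every attribute.
{A, D, E} is a candidate key since {A, D, E}⁺ = {A, B, C, D, E} covers every attribute.
These are minimal and exhaustive — every other superkey contains one of them.

{A, B}, {A, D, E}, {B, D}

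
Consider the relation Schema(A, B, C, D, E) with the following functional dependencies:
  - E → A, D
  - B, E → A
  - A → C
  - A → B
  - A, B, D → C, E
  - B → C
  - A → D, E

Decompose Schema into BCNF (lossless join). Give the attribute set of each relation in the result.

Candidate keys of the original relation: {A}, {E}.
In {A, B, C, D, E}, {B} is not a superkey ({B}⁺ restricted to this set is {B, C}), so split on B → C into {B, C} and {A, B, D, E}.
{B, C} is in BCNF.
{A, B, D, E} is in BCNF.

{A, B, D, E}; {B, C}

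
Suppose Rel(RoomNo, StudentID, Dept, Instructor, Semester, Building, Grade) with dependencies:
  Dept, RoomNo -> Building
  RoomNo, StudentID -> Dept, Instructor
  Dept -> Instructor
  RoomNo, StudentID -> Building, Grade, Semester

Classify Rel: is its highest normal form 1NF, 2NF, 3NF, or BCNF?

Candidate key: {RoomNo, StudentID}. Prime attributes: {RoomNo, StudentID}.
For Dept, RoomNo -> Building we have {Dept, RoomNo}⁺ = {Building, Dept, Instructor, RoomNo}; {Dept, RoomNo} is not a superkey, so BCNF fails.
Dept, RoomNo -> Building determines the non-prime attribute {Building} from a non-superkey — 3NF is violated.
No proper subset of a key has a non-prime attribute in its closure, so there is no partial dependency; 2NF holds.

2NF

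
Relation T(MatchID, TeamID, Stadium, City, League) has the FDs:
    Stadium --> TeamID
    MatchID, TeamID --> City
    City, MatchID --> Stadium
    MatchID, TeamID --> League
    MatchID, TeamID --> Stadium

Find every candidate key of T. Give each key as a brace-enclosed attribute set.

Attributes never on any right-hand side: {MatchID} — every candidate key must contain it.
{City, MatchID}⁺ = {City, League, MatchID, Stadium, TeamID}, which is every attribute, so {City, MatchID} is a candidate key.
{MatchID, Stadium}⁺ = {City, League, MatchID, Stadium, TeamID}, which is every attribute, so {MatchID, Stadium} is a candidate key.
{MatchID, TeamID}⁺ = {City, League, MatchID, Stadium, TeamID}, which is every attribute, so {MatchID, TeamID} is a candidate key.
Any other superkey properly contains one of these, so there are no further candidate keys.

{City, MatchID}, {MatchID, Stadium}, {MatchID, TeamID}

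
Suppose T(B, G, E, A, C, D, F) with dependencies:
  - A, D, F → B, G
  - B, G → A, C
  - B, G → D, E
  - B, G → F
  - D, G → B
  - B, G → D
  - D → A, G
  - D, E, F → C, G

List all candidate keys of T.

{B, G}, {D}

{D}⁺ = {A, B, C, D, E, F, G} — all of the relation — so {D} is a candidate key.
{B, G}⁺ = {A, B, C, D, E, F, G} — all of the relation — so {B, G} is a candidate key.
Any other superkey properly contains one of these, so there are no further candidate keys.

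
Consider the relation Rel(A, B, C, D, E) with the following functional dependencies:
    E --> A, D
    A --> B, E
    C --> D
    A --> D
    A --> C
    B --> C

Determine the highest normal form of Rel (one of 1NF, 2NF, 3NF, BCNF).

2NF

Candidate keys: {A}, {E}. Prime attributes: {A, E}.
C --> D breaks BCNF: {C}⁺ = {C, D}, so {C} is not a superkey.
C --> D has non-prime {D} on the right and a non-superkey on the left, so 3NF fails.
With only single-attribute keys there can be no partial dependency, so 2NF holds.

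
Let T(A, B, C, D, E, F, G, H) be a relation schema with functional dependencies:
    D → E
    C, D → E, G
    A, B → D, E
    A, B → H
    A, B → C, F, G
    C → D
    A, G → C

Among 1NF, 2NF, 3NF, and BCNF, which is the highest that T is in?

2NF

Candidate key: {A, B}. Prime attributes: {A, B}.
D → E breaks BCNF: {D}⁺ = {D, E}, so {D} is not a superkey.
Because {E} is non-prime and the left side of D → E is not a superkey, the relation is not in 3NF.
No non-prime attribute depends on a proper subset of any candidate key, so 2NF holds.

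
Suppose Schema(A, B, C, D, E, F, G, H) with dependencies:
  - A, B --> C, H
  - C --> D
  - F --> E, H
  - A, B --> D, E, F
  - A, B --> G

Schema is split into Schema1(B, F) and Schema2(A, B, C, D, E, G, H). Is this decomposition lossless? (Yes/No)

Common attributes: {B}; their closure is {B}.
Neither Schema1 nor Schema2 is contained in that closure, so the decomposition is lossy.

No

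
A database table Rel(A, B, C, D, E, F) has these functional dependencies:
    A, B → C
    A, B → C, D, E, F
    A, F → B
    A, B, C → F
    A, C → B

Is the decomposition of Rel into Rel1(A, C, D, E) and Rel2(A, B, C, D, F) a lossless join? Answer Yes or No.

Yes

The shared attributes are {A, C, D} and {A, C, D}⁺ = {A, B, C, D, E, F}.
This includes all of Rel1, so the common attributes are a superkey of Rel1 — the join is lossless.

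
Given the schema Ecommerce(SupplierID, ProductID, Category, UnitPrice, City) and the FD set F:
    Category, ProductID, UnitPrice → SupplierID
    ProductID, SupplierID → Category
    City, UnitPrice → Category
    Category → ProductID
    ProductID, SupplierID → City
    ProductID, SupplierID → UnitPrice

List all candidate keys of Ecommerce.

{Category, SupplierID}⁺ = {Category, City, ProductID, SupplierID, UnitPrice}, which is every attribute, so {Category, SupplierID} is a candidate key.
{Category, UnitPrice}⁺ = {Category, City, ProductID, SupplierID, UnitPrice}, which is every attribute, so {Category, UnitPrice} is a candidate key.
{City, UnitPrice}⁺ = {Category, City, ProductID, SupplierID, UnitPrice}, which is every attribute, so {City, UnitPrice} is a candidate key.
{ProductID, SupplierID}⁺ = {Category, City, ProductID, SupplierID, UnitPrice}, which is every attribute, so {ProductID, SupplierID} is a candidate key.
These are minimal and exhaustive — every other superkey contains one of them.

{Category, SupplierID}, {Category, UnitPrice}, {City, UnitPrice}, {ProductID, SupplierID}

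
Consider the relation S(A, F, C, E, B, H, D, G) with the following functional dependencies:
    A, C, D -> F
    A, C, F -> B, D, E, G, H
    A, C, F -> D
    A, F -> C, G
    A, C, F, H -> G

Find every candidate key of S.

Attributes never on any right-hand side: {A} — every candidate key must contain it.
{A, F} is a candidate key since {A, F}⁺ = {A, B, C, D, E, F, G, H} covers every attribute.
{A, C, D} is a candidate key since {A, C, D}⁺ = {A, B, C, D, E, F, G, H} covers every attribute.
These are minimal and exhaustive — every other superkey contains one of them.

{A, C, D}, {A, F}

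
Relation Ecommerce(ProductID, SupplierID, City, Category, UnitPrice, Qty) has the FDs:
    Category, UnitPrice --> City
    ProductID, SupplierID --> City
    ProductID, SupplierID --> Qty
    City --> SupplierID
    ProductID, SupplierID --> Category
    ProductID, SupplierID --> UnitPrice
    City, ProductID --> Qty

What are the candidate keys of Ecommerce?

{Category, ProductID, UnitPrice}, {City, ProductID}, {ProductID, SupplierID}

No FD produces {ProductID}, so it must be in every candidate key.
Closure of {City, ProductID} is {Category, City, ProductID, Qty, SupplierID, UnitPrice}, the whole schema; {City, ProductID} is a candidate key.
Closure of {ProductID, SupplierID} is {Category, City, ProductID, Qty, SupplierID, UnitPrice}, the whole schema; {ProductID, SupplierID} is a candidate key.
Closure of {Category, ProductID, UnitPrice} is {Category, City, ProductID, Qty, SupplierID, UnitPrice}, the whole schema; {Category, ProductID, UnitPrice} is a candidate key.
Any other superkey properly contains one of these, so there are no further candidate keys.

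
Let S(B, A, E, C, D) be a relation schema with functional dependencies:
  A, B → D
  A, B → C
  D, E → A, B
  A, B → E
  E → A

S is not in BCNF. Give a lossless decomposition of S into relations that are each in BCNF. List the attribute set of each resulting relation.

Candidate keys of the original relation: {A, B}, {B, E}, {D, E}.
{A, B, C, D, E}: {E} determines {A, E} here but is not a superkey — split on E → A, giving {A, E} and {B, C, D, E}.
{A, E} is in BCNF.
{B, C, D, E} is in BCNF.

{A, E}; {B, C, D, E}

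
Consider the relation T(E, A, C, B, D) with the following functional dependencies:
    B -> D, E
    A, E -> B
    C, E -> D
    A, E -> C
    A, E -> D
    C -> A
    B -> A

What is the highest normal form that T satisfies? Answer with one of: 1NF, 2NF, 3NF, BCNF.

3NF

Candidate keys: {A, E}, {B}, {C, E}. Prime attributes: {A, B, C, E}.
For C -> A we have {C}⁺ = {A, C}; {C} is not a superkey, so BCNF fails.
Its right-hand attributes {A} are all prime, as are those of every other non-superkey FD — the relation is in 3NF.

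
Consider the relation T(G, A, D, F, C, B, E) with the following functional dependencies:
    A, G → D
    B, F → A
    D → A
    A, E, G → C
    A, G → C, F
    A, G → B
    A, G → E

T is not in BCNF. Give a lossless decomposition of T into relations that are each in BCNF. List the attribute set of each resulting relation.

{A, B, F}; {B, C, D, E, F, G}

Candidate keys of the original relation: {A, G}, {B, F, G}, {D, G}.
Within {A, B, C, D, E, F, G}: {B, F}⁺ ∩ {A, B, C, D, E, F, G} = {A, B, F}, not the whole set, so B, F → A violates BCNF; decompose into {A, B, F} and {B, C, D, E, F, G}.
{A, B, F} is in BCNF.
{B, C, D, E, F, G} is in BCNF.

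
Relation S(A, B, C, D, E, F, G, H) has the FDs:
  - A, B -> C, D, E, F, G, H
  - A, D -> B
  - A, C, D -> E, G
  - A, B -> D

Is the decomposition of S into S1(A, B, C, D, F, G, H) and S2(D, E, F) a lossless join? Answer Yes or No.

No

S1 ∩ S2 = {D, F}; its closure under F is {D, F}.
S1 ⊄ {D, F} and S2 ⊄ {D, F}, so the split is lossy.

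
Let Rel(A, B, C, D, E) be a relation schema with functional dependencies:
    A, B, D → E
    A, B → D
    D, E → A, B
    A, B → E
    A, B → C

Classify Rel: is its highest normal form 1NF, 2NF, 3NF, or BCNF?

Candidate keys: {A, B}, {D, E}. Prime attributes: {A, B, D, E}.
The left-hand side of every FD is a superkey, so BCNF is satisfied.

BCNF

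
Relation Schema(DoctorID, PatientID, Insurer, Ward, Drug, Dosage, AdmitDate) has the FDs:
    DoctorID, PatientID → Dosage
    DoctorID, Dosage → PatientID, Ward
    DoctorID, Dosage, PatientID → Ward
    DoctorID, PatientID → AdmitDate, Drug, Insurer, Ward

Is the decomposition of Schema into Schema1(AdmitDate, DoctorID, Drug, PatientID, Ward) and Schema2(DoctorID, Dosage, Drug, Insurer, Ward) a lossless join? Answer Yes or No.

Common attributes: {DoctorID, Drug, Ward}; their closure is {DoctorID, Drug, Ward}.
The closure covers neither Schema1 nor Schema2 entirely; the join is not lossless.

No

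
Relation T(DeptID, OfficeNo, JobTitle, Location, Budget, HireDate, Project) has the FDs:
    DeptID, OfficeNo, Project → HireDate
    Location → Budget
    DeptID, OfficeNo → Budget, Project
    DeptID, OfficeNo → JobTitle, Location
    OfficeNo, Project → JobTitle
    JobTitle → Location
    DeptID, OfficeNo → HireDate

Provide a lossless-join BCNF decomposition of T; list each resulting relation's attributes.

{Budget, Location}; {DeptID, HireDate, OfficeNo, Project}; {JobTitle, Location}; {JobTitle, OfficeNo, Project}

Candidate key of the original relation: {DeptID, OfficeNo}.
Within {Budget, DeptID, HireDate, JobTitle, Location, OfficeNo, Project}: {Location}⁺ ∩ {Budget, DeptID, HireDate, JobTitle, Location, OfficeNo, Project} = {Budget, Location}, not the whole set, so Location → Budget violates BCNF; decompose into {Budget, Location} and {DeptID, HireDate, JobTitle, Location, OfficeNo, Project}.
{Budget, Location} has no BCNF violation.
Within {DeptID, HireDate, JobTitle, Location, OfficeNo, Project}: {OfficeNo, Project}⁺ ∩ {DeptID, HireDate, JobTitle, Location, OfficeNo, Project} = {JobTitle, Location, OfficeNo, Project}, not the whole set, so OfficeNo, Project → JobTitle, Location violates BCNF; decompose into {JobTitle, Location, OfficeNo, Project} and {DeptID, HireDate, OfficeNo, Project}.
Within {JobTitle, Location, OfficeNo, Project}: {JobTitle}⁺ ∩ {JobTitle, Location, OfficeNo, Project} = {JobTitle, Location}, not the whole set, so JobTitle → Location violates BCNF; decompose into {JobTitle, Location} and {JobTitle, OfficeNo, Project}.
{JobTitle, Location} has no BCNF violation.
{JobTitle, OfficeNo, Project} has no BCNF violation.
{DeptID, HireDate, OfficeNo, Project} has no BCNF violation.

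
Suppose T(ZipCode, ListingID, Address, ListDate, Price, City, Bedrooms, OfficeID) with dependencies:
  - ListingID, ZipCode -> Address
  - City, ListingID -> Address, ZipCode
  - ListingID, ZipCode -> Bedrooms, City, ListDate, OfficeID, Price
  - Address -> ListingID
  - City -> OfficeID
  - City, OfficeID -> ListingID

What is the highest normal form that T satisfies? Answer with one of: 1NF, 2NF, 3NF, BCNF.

Candidate keys: {Address, ZipCode}, {City}, {ListingID, ZipCode}. Prime attributes: {Address, City, ListingID, ZipCode}.
Address -> ListingID: {Address}⁺ = {Address, ListingID}, which is not all of the attributes, so the left side is not a superkey — BCNF is violated.
Since {ListingID} ⊆ prime attributes and every other non-superkey FD also has a prime right side, the schema is in 3NF.

3NF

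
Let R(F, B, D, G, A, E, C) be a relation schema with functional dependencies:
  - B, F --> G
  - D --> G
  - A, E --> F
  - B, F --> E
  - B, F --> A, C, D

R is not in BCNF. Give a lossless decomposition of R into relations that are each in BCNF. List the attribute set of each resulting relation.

Candidate keys of the original relation: {A, B, E}, {B, F}.
In {A, B, C, D, E, F, G}, {D} is not a superkey ({D}⁺ restricted to this set is {D, G}), so split on D --> G into {D, G} and {A, B, C, D, E, F}.
{D, G} is in BCNF.
In {A, B, C, D, E, F}, {A, E} is not a superkey ({A, E}⁺ restricted to this set is {A, E, F}), so split on A, E --> F into {A, E, F} and {A, B, C, D, E}.
{A, E, F} is in BCNF.
{A, B, C, D, E} is in BCNF.

{A, B, C, D, E}; {A, E, F}; {D, G}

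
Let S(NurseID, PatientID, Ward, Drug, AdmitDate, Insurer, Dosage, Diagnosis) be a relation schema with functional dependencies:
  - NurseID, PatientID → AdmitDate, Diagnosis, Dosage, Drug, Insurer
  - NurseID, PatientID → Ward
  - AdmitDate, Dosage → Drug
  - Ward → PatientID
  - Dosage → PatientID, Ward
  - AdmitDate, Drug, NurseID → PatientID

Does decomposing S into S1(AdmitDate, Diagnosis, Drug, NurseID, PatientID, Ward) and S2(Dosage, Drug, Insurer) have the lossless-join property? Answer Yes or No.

No

S1 ∩ S2 = {Drug}; its closure under F is {Drug}.
The closure covers neither S1 nor S2 entirely; the join is not lossless.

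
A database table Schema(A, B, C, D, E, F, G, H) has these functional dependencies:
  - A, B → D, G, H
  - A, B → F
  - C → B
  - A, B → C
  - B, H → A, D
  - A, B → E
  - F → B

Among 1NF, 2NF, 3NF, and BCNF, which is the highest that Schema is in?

Candidate keys: {A, B}, {A, C}, {A, F}, {B, H}, {C, H}, {F, H}. Prime attributes: {A, B, C, F, H}.
C → B: {C}⁺ = {B, C}, which is not all of the attributes, so the left side is not a superkey — BCNF is violated.
But every attribute on its right side ({B}) is prime, and the same holds for every other non-superkey FD, so 3NF still holds.

3NF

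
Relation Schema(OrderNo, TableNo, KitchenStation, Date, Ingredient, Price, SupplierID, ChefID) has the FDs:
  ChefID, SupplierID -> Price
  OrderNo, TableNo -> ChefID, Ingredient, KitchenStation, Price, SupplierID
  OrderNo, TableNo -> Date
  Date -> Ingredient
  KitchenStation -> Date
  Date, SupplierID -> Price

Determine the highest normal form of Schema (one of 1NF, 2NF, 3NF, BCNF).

Candidate key: {OrderNo, TableNo}. Prime attributes: {OrderNo, TableNo}.
For ChefID, SupplierID -> Price we have {ChefID, SupplierID}⁺ = {ChefID, Price, SupplierID}; {ChefID, SupplierID} is not a superkey, so BCNF fails.
Because {Price} is non-prime and the left side of ChefID, SupplierID -> Price is not a superkey, the relation is not in 3NF.
No proper subset of a key has a non-prime attribute in its closure, so there is no partial dependency; 2NF holds.

2NF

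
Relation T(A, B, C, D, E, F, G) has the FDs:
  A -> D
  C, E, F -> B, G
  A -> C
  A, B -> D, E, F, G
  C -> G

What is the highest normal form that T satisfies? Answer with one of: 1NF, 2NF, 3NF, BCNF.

Candidate keys: {A, B}, {A, E, F}. Prime attributes: {A, B, E, F}.
A -> D breaks BCNF: {A}⁺ = {A, C, D, G}, so {A} is not a superkey.
A -> D has non-prime {D} on the right and a non-superkey on the left, so 3NF fails.
{A} is a proper subset of the key {A, B}, and {A}⁺ contains the non-prime attributes {C, D, G} — a partial dependency, so 2NF is violated.

1NF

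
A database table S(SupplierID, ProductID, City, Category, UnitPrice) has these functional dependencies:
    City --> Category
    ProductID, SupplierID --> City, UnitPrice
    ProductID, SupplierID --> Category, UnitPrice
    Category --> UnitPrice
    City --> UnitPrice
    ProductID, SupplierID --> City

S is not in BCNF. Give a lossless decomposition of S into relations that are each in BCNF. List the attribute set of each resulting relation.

{Category, City}; {Category, UnitPrice}; {City, ProductID, SupplierID}

Candidate key of the original relation: {ProductID, SupplierID}.
Within {Category, City, ProductID, SupplierID, UnitPrice}: {City}⁺ ∩ {Category, City, ProductID, SupplierID, UnitPrice} = {Category, City, UnitPrice}, not the whole set, so City --> Category, UnitPrice violates BCNF; decompose into {Category, City, UnitPrice} and {City, ProductID, SupplierID}.
Within {Category, City, UnitPrice}: {Category}⁺ ∩ {Category, City, UnitPrice} = {Category, UnitPrice}, not the whole set, so Category --> UnitPrice violates BCNF; decompose into {Category, UnitPrice} and {Category, City}.
{Category, UnitPrice} is in BCNF.
{Category, City} is in BCNF.
{City, ProductID, SupplierID} is in BCNF.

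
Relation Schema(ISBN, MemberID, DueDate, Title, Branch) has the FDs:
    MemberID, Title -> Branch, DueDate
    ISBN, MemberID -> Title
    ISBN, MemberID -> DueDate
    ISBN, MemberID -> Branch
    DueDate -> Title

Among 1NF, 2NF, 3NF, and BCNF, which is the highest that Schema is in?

Candidate key: {ISBN, MemberID}. Prime attributes: {ISBN, MemberID}.
For MemberID, Title -> Branch, DueDate we have {MemberID, Title}⁺ = {Branch, DueDate, MemberID, Title}; {MemberID, Title} is not a superkey, so BCNF fails.
MemberID, Title -> Branch, DueDate determines the non-prime attributes {Branch, DueDate} from a non-superkey — 3NF is violated.
No non-prime attribute depends on a proper subset of any candidate key, so 2NF holds.

2NF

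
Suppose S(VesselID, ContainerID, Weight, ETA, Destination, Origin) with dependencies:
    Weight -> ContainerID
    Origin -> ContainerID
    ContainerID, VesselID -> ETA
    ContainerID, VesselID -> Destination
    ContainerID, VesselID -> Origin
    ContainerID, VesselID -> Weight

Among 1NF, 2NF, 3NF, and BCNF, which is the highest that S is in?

3NF

Candidate keys: {ContainerID, VesselID}, {Origin, VesselID}, {VesselID, Weight}. Prime attributes: {ContainerID, Origin, VesselID, Weight}.
Weight -> ContainerID breaks BCNF: {Weight}⁺ = {ContainerID, Weight}, so {Weight} is not a superkey.
Its right-hand attributes {ContainerID} are all prime, as are those of every other non-superkey FD — the relation is in 3NF.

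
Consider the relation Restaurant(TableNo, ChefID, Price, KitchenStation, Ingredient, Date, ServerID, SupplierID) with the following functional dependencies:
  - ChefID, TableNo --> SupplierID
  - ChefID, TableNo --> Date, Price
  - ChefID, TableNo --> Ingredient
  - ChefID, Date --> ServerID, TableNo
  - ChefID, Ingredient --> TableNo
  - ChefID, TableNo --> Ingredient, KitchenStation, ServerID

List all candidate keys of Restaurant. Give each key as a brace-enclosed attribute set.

{ChefID, Date}, {ChefID, Ingredient}, {ChefID, TableNo}

Attributes never on any right-hand side: {ChefID} — every candidate key must contain it.
{ChefID, Date}⁺ = {ChefID, Date, Ingredient, KitchenStation, Price, ServerID, SupplierID, TableNo} — all of the relation — so {ChefID, Date} is a candidate key.
{ChefID, Ingredient}⁺ = {ChefID, Date, Ingredient, KitchenStation, Price, ServerID, SupplierID, TableNo} — all of the relation — so {ChefID, Ingredient} is a candidate key.
{ChefID, TableNo}⁺ = {ChefID, Date, Ingredient, KitchenStation, Price, ServerID, SupplierID, TableNo} — all of the relation — so {ChefID, TableNo} is a candidate key.
No proper subset of any of these is a key, and no other minimal superkey exists.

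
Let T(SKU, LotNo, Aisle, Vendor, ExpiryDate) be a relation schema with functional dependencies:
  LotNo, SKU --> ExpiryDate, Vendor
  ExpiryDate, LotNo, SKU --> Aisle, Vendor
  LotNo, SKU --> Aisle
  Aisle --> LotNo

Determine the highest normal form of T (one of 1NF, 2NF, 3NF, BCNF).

3NF

Candidate keys: {Aisle, SKU}, {LotNo, SKU}. Prime attributes: {Aisle, LotNo, SKU}.
Aisle --> LotNo breaks BCNF: {Aisle}⁺ = {Aisle, LotNo}, so {Aisle} is not a superkey.
Since {LotNo} ⊆ prime attributes and every other non-superkey FD also has a prime right side, the schema is in 3NF.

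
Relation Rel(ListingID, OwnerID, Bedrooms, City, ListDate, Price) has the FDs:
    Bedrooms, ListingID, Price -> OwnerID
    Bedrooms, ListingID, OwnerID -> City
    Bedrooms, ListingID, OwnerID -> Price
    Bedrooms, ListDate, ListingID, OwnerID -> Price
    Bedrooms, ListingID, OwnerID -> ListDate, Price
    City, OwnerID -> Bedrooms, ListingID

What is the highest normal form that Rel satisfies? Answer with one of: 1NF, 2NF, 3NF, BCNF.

Candidate keys: {Bedrooms, ListingID, OwnerID}, {Bedrooms, ListingID, Price}, {City, OwnerID}. Prime attributes: {Bedrooms, City, ListingID, OwnerID, Price}.
Every FD has a superkey on the left, so the relation is in BCNF.

BCNF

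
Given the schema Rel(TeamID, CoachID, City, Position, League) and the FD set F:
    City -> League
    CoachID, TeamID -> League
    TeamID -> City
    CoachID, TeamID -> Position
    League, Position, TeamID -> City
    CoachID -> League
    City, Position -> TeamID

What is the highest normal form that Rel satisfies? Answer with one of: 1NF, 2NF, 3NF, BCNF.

1NF

Candidate keys: {City, CoachID, Position}, {CoachID, TeamID}. Prime attributes: {City, CoachID, Position, TeamID}.
For City -> League we have {City}⁺ = {City, League}; {City} is not a superkey, so BCNF fails.
City -> League determines the non-prime attribute {League} from a non-superkey — 3NF is violated.
The proper key subset {CoachID} of {CoachID, TeamID} determines non-prime {League}, so the relation is not even in 2NF.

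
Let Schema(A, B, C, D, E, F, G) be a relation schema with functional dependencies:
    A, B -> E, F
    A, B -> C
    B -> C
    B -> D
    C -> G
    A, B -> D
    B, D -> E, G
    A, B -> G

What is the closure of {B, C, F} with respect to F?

{B, C, D, E, F, G}

Start with {B, C, F}.
B -> D applies; add {D} → now {B, C, D, F}.
C -> G applies; add {G} → now {B, C, D, F, G}.
B, D -> E, G applies; add {E} → now {B, C, D, E, F, G}.
No further FD applies.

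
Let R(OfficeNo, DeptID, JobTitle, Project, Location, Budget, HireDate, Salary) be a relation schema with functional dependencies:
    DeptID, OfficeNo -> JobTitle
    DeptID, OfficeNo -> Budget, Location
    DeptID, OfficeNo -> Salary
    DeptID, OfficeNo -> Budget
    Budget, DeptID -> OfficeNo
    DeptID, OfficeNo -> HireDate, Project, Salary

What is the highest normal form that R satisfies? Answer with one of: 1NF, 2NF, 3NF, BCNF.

Candidate keys: {Budget, DeptID}, {DeptID, OfficeNo}. Prime attributes: {Budget, DeptID, OfficeNo}.
Each dependency's left side is a superkey — BCNF holds.

BCNF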